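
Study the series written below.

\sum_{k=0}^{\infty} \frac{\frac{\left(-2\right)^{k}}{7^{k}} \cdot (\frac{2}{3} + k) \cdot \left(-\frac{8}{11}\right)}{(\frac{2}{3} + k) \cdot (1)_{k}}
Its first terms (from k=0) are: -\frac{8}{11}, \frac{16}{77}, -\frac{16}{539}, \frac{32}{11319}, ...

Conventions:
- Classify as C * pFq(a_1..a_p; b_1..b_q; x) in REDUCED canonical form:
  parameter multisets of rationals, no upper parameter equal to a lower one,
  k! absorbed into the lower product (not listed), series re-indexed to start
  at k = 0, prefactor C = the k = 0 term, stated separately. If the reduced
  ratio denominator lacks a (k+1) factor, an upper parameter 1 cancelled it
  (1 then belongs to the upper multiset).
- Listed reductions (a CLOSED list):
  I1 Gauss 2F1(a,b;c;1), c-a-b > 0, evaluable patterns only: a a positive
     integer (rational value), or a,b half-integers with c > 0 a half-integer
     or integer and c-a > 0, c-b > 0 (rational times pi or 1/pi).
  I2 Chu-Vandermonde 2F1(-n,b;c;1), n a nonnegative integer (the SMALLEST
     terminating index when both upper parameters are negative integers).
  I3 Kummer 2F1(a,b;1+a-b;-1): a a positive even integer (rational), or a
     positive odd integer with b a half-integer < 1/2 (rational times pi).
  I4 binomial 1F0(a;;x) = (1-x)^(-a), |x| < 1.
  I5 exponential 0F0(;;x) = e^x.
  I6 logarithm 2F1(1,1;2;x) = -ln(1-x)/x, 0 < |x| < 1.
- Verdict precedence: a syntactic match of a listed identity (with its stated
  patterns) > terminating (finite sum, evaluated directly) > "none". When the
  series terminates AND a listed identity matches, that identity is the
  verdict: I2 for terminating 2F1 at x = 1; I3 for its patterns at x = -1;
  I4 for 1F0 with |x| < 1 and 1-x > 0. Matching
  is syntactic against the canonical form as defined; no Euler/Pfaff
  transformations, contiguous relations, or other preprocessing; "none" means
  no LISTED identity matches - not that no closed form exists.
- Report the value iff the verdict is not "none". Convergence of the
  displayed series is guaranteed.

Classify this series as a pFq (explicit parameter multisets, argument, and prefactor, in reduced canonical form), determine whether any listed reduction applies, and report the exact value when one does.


Prefactor -\frac{8}{11}, argument -\frac{2}{7}: 0F0 with upper {-} over lower {-}. Verdict: this is the exponential series (I5) (the 0F0 exponential series at x = -\frac{2}{7}). Hence: \left(-\frac{8}{11}\right) \cdot e^{-\frac{2}{7}}.

First insight: x = -\frac{2}{7} and (1)_k (C = -8/11) is k! itself.
Ratio: r(k) = -\frac{2}{7} * 1 / [(k+1)] ; factor over Q: parameters, x = -\frac{2}{7}, and C = -\frac{8}{11}.


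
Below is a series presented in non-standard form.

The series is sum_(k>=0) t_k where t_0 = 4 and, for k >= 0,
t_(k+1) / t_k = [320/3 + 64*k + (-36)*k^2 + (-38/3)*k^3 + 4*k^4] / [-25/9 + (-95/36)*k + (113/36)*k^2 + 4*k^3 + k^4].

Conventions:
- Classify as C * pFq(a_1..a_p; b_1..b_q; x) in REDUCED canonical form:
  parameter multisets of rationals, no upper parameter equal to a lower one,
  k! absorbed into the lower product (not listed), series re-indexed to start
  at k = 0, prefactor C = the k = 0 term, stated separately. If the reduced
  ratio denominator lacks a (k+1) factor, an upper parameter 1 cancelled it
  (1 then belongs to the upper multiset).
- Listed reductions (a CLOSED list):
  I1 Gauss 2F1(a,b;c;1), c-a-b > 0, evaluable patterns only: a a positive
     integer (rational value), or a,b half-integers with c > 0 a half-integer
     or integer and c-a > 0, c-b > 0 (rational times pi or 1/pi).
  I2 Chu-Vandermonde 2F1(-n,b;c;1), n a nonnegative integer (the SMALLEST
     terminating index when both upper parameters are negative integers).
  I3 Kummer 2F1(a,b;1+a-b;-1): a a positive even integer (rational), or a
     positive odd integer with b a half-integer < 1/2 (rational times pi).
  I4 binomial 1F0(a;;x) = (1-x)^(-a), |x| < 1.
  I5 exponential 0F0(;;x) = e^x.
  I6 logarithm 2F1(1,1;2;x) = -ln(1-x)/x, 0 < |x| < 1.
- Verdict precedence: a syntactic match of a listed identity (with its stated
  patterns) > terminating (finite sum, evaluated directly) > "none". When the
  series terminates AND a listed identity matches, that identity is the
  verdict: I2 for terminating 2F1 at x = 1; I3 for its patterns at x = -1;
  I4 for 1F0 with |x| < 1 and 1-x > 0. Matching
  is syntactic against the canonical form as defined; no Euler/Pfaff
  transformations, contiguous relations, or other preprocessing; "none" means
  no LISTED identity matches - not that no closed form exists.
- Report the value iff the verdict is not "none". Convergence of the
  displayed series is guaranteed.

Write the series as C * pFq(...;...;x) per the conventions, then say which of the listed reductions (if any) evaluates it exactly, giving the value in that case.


Structural cue: t_0 being 4, the parameter 4/3 appears in both the upper and lower lists and cancels.
Step ratio: r(k) = 4 * (k-4) (k-5/2) (k+2) / [(k-5/6) (k+5/2) (k+1)] - poly over poly, x = 4 from leading terms; C = 4 at k = 0.

At argument 4: a 3F2 with upper {-4, -5/2, 2}, lower {-5/6, 5/2}, scaled by C = 4. Verdict: terminating at k = 4: the factor (-4)_k kills every later term; summing the 5 survivors is exact. Exact value: -454272404/35035.


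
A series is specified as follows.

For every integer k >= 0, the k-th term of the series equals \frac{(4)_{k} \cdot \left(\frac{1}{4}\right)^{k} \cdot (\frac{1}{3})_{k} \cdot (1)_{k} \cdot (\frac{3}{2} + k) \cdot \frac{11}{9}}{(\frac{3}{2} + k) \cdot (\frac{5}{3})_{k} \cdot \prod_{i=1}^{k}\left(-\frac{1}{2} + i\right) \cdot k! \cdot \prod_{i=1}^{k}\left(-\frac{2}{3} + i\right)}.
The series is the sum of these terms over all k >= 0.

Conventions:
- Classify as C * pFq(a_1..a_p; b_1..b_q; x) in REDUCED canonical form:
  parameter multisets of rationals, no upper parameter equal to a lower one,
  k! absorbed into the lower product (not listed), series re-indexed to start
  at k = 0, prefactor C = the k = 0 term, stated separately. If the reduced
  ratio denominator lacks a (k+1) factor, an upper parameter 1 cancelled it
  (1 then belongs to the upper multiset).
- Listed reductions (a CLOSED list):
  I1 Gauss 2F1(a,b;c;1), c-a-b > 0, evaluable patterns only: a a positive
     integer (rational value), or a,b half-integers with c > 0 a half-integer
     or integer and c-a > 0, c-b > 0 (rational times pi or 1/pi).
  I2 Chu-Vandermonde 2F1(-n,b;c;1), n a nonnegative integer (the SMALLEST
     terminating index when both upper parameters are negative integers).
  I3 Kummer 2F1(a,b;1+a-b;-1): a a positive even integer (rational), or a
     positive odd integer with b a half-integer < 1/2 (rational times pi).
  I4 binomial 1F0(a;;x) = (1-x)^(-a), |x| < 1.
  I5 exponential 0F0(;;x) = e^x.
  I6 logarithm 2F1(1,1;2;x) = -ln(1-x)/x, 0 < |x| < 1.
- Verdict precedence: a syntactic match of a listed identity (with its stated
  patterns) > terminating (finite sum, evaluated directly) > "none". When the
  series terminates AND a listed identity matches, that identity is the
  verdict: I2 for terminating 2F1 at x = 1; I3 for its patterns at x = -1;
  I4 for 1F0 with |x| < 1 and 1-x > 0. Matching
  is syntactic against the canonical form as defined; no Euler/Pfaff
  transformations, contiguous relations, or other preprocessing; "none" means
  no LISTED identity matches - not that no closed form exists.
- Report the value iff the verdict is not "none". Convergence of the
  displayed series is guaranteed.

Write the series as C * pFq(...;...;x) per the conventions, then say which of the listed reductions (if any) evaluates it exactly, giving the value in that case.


x = \frac{1}{4} here; the reduced form reads 2F2, upper {1, 4}, lower {\frac{1}{2}, \frac{5}{3}}, C = \frac{11}{9}. Verdict: none here - no I1-I6 shape fits x = \frac{1}{4} with lower {\frac{1}{2}, \frac{5}{3}}.

Key step: from the first term \frac{11}{9}: the lower running product (prefactor 11/9) is a rising factorial.
Consecutive-term ratio: r(k) = \frac{1}{4} * (k+1) (k+4) / [(k+\frac{1}{2}) (k+\frac{5}{3}) (k+1)] - poly over poly, x = \frac{1}{4} from leading terms; C = \frac{11}{9} at k = 0.


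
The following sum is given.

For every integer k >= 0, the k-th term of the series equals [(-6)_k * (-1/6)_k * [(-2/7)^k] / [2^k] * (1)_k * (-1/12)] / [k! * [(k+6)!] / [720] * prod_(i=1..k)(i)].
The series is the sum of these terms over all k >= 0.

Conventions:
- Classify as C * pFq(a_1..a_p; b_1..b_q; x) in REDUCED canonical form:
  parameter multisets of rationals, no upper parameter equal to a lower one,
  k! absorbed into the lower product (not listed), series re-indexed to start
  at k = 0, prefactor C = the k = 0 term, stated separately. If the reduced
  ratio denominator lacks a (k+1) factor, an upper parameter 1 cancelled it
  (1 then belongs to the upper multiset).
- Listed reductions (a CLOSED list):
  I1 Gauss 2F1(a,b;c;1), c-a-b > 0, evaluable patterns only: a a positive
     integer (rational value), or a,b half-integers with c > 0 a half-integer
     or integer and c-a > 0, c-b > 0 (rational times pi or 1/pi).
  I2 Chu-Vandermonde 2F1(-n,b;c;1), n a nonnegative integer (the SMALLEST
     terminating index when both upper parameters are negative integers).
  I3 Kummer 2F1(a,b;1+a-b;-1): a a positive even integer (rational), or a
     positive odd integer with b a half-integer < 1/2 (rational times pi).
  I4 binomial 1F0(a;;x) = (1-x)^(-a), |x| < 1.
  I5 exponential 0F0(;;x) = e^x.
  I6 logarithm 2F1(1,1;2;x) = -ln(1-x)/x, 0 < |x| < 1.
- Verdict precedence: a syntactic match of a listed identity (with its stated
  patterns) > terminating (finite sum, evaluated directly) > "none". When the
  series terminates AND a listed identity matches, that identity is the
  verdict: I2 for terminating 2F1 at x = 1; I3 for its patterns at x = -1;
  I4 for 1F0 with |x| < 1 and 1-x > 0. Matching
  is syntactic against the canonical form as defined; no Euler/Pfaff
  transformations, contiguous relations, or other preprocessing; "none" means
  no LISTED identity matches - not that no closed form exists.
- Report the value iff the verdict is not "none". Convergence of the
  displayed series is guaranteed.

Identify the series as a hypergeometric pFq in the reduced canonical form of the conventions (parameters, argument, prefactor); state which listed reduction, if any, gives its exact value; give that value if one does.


This is -1/12 * 2F1(-6, -1/6; 7; -1/7) in reduced canonical form. Verdict: terminating - the sum ends at index 6 because -6 is a negative integer; exact evaluation follows. Hence: -64987895313685/796743935705088.

First insight: t_0 = -1/12 here, and the parameter 1 appears in both the upper and lower lists and cancels.
Term ratio: r(k) = (-1/7) * (k-6) (k-1/6) / [(k+7) (k+1)] - rational in k. x = (-1/7); t_0 = -1/12; negate the roots.


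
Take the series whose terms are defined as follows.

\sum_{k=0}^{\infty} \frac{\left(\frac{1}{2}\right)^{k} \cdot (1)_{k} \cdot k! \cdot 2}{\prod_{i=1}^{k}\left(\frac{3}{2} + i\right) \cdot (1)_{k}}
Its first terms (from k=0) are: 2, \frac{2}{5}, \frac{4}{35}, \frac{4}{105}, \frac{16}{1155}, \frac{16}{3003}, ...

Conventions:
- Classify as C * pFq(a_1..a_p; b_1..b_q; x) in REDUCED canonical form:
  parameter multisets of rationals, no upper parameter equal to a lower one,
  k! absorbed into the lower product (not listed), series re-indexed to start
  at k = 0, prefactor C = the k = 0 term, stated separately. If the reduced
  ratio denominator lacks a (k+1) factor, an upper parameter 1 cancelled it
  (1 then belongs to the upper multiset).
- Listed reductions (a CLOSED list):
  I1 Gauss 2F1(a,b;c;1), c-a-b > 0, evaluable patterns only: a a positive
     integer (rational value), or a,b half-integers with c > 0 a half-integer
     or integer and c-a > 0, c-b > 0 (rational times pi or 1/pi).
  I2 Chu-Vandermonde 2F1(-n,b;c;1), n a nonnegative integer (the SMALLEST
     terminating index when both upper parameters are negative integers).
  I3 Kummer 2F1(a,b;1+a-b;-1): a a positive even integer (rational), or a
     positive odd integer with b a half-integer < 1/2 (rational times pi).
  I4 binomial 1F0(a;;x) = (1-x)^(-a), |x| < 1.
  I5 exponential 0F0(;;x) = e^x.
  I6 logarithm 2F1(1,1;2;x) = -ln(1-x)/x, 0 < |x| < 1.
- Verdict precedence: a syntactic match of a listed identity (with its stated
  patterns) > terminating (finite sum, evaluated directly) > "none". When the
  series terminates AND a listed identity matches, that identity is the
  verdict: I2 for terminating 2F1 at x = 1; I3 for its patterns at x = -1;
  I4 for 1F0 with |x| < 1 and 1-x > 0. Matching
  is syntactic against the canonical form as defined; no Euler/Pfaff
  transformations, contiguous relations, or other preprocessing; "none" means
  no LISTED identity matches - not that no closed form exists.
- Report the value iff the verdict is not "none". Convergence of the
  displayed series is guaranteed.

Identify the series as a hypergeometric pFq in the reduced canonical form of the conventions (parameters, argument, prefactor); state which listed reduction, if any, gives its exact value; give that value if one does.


Key step: x = \frac{1}{2} and the factorial ratio (prefactor 2) (k+a-1)!/(a-1)! is a rising factorial (a)_k.
Step ratio: r(k) = \frac{1}{2} * (k+1) (k+1) / [(k+\frac{5}{2}) (k+1)] - rational in k, leading ratio \frac{1}{2}; with t_0 = 2, classification follows.

The series (x = \frac{1}{2}) is 2F1: upper {1, 1}, lower {\frac{5}{2}}, prefactor 2. Verdict: none - this 2F1 at x = \frac{1}{2} matches no listed pattern, and upper {1, 1} holds no stopper.


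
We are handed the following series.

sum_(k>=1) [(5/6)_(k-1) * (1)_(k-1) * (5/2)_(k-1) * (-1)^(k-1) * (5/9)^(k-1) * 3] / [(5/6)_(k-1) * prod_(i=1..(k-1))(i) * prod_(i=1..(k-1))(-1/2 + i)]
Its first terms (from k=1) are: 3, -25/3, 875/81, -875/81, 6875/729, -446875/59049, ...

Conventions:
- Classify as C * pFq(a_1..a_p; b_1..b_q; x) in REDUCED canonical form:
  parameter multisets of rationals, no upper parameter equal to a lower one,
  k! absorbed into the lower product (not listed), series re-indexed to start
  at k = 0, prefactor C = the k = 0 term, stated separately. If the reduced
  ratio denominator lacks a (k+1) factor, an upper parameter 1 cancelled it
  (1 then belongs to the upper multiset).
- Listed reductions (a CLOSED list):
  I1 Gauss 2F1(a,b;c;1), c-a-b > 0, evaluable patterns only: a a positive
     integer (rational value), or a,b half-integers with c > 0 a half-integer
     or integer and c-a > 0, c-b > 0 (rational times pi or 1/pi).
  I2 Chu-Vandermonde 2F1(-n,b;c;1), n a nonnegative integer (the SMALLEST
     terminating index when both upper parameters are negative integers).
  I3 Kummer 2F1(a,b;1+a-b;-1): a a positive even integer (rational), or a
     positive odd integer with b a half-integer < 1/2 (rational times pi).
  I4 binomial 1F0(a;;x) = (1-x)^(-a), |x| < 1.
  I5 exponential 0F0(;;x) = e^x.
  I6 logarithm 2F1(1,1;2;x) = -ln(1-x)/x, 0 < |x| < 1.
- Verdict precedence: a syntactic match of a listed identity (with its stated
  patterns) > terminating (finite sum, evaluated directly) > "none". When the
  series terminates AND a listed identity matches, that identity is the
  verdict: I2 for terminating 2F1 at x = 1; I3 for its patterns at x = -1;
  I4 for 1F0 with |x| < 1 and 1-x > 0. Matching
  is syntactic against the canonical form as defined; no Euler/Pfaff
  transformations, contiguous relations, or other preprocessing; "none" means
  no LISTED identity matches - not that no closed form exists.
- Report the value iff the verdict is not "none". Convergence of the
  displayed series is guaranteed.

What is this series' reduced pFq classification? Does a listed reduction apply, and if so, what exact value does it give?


This is 3 * 2F1(1, 5/2; 1/2; -5/9) in reduced canonical form. Verdict: none here - no I1-I6 shape fits x = -5/9 with lower {1/2}.

Key step: t_0 being 3, the product of the first k integers (C = 3) is k!.
Consecutive-term ratio: r(k) = (-5/9) * (k+1) (k+5/2) / [(k+1/2) (k+1)] - rational; roots negated = parameters, x = (-5/9), C = 3.


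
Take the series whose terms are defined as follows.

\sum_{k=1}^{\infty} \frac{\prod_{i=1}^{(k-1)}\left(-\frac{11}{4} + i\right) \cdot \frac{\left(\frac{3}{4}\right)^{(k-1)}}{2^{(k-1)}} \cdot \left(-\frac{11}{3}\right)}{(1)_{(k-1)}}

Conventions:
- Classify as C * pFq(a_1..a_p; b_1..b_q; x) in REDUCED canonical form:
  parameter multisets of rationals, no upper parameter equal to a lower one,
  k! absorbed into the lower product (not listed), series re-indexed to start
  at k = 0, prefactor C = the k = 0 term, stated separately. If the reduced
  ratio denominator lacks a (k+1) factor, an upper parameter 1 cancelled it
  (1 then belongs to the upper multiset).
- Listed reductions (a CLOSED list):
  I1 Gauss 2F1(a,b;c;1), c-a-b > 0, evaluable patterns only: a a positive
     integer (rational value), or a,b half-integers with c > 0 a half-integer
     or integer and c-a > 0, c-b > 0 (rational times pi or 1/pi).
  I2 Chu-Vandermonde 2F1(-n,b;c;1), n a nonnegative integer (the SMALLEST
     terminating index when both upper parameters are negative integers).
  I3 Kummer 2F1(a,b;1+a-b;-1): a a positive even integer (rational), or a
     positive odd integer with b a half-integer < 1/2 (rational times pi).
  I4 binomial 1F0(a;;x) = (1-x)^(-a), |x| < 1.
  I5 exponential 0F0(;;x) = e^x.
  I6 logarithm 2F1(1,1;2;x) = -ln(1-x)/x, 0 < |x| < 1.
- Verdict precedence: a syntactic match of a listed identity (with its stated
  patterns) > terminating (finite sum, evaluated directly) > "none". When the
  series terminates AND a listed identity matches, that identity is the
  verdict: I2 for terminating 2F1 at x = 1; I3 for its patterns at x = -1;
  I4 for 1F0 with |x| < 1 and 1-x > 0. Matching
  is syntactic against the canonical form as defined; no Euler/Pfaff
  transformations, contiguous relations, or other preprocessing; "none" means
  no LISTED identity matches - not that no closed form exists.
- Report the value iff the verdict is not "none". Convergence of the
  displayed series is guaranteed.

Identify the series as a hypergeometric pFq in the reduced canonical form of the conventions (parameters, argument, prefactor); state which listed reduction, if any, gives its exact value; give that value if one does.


This is -\frac{11}{3} * 1F0(-\frac{7}{4}; -; \frac{3}{8}) in reduced canonical form. Verdict (x = \frac{3}{8}): binomial (I4) applies (the 1F0 binomial series: exponent 7/4, x = \frac{3}{8}). Exact value: \left(-\frac{11}{3}\right) \cdot \left(\frac{5}{8}\right)^{\frac{7}{4}}.

First insight: t_0 = -\frac{11}{3} here, and (1)_k (C = -11/3, x = 3/8) is k! itself.
Step ratio: r(k) = \frac{3}{8} * (k-\frac{7}{4}) / [(k+1)] - poly over poly, x = \frac{3}{8} from leading terms; C = -\frac{11}{3} at k = 0.


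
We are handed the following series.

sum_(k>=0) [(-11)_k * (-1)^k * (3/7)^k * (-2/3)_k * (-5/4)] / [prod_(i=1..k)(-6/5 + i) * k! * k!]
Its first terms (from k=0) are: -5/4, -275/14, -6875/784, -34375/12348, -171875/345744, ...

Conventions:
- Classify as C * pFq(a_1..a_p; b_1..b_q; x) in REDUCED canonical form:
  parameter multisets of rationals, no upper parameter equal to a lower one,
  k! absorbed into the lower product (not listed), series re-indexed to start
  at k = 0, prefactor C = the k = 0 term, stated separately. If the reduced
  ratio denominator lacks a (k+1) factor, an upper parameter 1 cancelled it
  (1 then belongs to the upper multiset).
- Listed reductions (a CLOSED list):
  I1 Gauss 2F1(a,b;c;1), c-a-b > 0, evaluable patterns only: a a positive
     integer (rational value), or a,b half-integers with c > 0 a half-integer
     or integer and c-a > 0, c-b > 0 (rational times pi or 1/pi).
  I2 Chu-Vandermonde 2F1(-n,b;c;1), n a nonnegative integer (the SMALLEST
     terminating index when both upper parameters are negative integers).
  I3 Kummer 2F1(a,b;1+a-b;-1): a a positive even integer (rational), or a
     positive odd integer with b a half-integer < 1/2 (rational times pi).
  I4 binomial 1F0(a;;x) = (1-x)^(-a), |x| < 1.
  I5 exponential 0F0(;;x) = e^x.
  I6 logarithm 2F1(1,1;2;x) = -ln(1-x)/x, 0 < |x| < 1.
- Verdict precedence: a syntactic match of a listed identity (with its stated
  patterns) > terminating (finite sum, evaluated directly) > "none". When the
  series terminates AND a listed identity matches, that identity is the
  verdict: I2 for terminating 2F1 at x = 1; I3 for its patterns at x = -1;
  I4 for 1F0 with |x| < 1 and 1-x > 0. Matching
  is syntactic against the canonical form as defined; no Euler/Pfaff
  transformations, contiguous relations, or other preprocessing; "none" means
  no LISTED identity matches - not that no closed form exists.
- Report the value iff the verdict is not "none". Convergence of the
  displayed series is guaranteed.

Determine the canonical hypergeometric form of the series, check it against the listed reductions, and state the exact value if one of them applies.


Key observation: with t_0 = -5/4, the (-1)^k factor (C = -5/4) folds into the argument's sign.
Adjacent-term ratio: r(k) = (-3/7) * (k-11) (k-2/3) / [(k-1/5) (k+1) (k+1)] - rational; roots negated = parameters, x = (-3/7), C = -5/4.

Reduced: x = -3/7, 2F2, upper = {-11, -2/3}, lower = {-1/5, 1}, C = -5/4. Verdict: terminating. (-11)_k vanishes past k = 11, leaving a 12-term sum, computed directly. Value: -76319911798485880649455/2312808751858689874944.


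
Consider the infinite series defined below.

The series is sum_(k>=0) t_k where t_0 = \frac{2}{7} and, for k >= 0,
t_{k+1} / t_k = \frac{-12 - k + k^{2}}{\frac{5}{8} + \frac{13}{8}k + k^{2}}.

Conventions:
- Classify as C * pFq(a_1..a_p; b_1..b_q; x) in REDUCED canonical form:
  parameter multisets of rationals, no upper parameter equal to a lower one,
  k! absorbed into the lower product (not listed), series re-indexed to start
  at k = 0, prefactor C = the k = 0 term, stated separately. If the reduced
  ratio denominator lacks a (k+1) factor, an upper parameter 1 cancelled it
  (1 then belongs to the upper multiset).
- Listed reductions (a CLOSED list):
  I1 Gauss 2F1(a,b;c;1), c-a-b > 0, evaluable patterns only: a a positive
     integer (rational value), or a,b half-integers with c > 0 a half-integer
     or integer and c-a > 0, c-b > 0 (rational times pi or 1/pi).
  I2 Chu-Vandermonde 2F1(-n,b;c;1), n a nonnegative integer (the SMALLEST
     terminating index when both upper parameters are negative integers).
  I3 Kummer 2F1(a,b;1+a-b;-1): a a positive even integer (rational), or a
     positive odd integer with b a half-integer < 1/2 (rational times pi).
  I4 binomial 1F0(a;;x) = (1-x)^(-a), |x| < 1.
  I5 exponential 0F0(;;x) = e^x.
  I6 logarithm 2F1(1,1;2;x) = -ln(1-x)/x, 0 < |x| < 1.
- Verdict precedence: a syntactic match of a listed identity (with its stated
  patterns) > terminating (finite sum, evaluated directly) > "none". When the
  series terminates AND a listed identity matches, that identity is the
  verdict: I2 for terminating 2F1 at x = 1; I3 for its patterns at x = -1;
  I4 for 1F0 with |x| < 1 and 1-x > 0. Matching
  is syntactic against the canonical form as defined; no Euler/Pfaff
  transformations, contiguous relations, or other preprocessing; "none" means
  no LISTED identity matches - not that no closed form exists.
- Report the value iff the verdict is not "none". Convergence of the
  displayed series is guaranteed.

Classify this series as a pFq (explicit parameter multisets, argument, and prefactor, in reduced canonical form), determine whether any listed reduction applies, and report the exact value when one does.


Classification (C = \frac{2}{7}): 2F1 with upper {-4, 3}, lower {\frac{5}{8}}, argument x = 1. Verdict (x = 1): the Chu-Vandermonde identity I2 applies (terminating 2F1 at x = 1 with n = 4, b = 3, c = \frac{5}{8}). Hence: -\frac{418}{18473}.

The tell: from the first term \frac{2}{7}: the expanded ratio factors over Q; C = 2/7, x = 1, roots give parameters.
Ratio: r(k) = 1 * (k-4) (k+3) / [(k+\frac{5}{8}) (k+1)] ; factor over Q: parameters, x = 1, and C = \frac{2}{7}.


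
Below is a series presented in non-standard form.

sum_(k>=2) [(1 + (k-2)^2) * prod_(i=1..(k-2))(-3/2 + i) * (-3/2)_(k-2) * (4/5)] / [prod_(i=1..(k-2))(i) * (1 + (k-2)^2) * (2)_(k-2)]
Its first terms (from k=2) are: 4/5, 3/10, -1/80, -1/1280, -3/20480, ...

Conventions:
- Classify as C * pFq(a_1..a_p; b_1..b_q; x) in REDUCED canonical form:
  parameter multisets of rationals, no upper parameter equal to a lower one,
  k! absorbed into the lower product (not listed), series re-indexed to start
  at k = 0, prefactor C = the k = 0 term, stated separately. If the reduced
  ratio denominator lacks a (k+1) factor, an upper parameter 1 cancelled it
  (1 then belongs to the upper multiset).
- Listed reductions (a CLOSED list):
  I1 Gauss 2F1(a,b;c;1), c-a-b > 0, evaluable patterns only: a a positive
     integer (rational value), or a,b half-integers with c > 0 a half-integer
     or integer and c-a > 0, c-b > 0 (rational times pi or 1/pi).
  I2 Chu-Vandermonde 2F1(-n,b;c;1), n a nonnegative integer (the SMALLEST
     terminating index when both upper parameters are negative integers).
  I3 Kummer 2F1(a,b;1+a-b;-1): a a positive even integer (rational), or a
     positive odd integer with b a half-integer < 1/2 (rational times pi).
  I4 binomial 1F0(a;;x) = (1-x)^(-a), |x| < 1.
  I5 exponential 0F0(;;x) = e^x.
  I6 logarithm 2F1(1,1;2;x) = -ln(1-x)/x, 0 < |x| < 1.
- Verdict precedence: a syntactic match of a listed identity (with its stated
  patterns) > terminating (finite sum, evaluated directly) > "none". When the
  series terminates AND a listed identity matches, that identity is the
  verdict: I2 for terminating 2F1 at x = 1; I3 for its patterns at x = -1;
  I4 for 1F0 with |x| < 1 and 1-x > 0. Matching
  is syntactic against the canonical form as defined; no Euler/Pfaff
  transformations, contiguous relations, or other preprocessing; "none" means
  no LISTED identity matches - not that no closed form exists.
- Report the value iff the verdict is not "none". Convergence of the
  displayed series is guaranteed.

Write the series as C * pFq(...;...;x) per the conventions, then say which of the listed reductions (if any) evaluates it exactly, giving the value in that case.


x = 1 here; the reduced form reads 2F1, upper {-3/2, -1/2}, lower {2}, C = 4/5. Verdict (x = 1): the half-integer Gauss pattern (I1) applies (x = 1; upper {-3/2, -1/2} half-integers, c = 2 in the evaluable pattern). Hence: (256/75) / pi.

The tell: t_0 = 4/5 here, and the running product (C = 4/5, x = 1) telescopes to a rising factorial.
Step ratio: r(k) = 1 * (k-3/2) (k-1/2) / [(k+2) (k+1)] - rational in k, leading ratio 1; with t_0 = 4/5, classification follows.


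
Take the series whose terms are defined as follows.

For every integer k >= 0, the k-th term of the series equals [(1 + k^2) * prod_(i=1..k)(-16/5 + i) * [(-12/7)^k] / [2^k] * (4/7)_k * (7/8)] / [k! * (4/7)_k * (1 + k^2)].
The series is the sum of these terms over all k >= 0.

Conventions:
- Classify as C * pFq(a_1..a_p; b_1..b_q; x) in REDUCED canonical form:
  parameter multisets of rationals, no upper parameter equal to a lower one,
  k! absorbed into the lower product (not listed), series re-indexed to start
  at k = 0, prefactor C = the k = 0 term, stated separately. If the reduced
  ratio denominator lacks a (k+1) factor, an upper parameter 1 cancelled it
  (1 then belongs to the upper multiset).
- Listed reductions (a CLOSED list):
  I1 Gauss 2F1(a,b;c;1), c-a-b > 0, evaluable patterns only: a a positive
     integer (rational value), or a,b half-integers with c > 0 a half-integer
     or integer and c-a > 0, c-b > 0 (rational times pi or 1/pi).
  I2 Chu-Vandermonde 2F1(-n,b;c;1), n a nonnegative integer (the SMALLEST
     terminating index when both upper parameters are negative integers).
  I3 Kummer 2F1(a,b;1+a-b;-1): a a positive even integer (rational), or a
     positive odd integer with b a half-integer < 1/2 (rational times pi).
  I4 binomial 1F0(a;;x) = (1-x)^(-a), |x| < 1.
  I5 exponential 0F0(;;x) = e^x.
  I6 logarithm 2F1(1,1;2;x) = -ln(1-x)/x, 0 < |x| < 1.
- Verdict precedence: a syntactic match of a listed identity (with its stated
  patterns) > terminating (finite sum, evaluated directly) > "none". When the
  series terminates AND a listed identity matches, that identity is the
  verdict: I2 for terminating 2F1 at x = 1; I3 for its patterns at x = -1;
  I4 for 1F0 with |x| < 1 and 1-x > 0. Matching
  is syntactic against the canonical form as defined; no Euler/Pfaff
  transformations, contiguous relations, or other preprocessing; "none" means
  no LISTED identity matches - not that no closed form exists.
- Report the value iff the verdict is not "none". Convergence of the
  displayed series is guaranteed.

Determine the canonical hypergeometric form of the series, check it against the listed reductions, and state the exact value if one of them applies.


Canonical form: C = 7/8 times 1F0 with upper {-11/5}, lower {-}, x = -6/7. Verdict (x = -6/7): the I4 binomial reduction applies (the 1F0 binomial series: exponent 11/5, x = -6/7). Exact value: (7/8) * (13/7)^(11/5).

The tell: t_0 = 7/8 here, and k^2 + 1 divides numerator and denominator alike; C = 7/8, x = -6/7 after cancelling.
Step ratio: r(k) = (-6/7) * (k-11/5) / [(k+1)] - rational in k, leading ratio (-6/7); with t_0 = 7/8, classification follows.


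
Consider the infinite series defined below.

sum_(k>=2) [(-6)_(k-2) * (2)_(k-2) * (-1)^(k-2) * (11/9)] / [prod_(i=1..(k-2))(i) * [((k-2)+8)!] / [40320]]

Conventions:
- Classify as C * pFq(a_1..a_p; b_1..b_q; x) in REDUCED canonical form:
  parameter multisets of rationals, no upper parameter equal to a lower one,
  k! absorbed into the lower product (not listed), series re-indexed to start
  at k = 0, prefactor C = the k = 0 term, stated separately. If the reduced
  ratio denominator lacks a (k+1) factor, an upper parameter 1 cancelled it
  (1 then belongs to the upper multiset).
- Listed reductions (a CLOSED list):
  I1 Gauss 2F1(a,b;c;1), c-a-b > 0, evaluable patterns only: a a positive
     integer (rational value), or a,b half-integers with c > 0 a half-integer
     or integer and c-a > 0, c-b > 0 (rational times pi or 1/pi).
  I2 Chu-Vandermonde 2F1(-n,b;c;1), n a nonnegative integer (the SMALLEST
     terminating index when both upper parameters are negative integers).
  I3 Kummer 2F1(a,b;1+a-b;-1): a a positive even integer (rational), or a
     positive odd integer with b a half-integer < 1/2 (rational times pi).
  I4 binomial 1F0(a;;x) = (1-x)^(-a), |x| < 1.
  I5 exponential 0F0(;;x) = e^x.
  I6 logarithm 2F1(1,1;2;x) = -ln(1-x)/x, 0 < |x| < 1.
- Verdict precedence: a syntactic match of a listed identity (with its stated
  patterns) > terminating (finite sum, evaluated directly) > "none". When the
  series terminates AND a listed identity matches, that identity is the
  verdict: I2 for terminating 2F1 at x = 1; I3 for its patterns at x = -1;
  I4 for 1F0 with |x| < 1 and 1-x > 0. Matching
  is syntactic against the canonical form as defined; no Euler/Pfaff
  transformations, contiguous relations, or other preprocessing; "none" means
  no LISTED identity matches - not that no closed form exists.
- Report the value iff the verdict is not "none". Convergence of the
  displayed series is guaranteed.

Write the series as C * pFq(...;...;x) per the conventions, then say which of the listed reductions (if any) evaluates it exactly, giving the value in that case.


Classification (C = 11/9): 2F1 with upper {-6, 2}, lower {9}, argument x = -1. Verdict (x = -1): Kummer (I3) applies (x = -1; c = 9 equals 1+a-b for upper {-6, 2}: listed pattern). Value: 44/9.

The tell: t_0 being 11/9, the product of the first k integers (prefactor 11/9) is k!.
Consecutive-term ratio: r(k) = (-1) * (k-6) (k+2) / [(k+9) (k+1)] - poly over poly, x = (-1) from leading terms; C = 11/9 at k = 0.


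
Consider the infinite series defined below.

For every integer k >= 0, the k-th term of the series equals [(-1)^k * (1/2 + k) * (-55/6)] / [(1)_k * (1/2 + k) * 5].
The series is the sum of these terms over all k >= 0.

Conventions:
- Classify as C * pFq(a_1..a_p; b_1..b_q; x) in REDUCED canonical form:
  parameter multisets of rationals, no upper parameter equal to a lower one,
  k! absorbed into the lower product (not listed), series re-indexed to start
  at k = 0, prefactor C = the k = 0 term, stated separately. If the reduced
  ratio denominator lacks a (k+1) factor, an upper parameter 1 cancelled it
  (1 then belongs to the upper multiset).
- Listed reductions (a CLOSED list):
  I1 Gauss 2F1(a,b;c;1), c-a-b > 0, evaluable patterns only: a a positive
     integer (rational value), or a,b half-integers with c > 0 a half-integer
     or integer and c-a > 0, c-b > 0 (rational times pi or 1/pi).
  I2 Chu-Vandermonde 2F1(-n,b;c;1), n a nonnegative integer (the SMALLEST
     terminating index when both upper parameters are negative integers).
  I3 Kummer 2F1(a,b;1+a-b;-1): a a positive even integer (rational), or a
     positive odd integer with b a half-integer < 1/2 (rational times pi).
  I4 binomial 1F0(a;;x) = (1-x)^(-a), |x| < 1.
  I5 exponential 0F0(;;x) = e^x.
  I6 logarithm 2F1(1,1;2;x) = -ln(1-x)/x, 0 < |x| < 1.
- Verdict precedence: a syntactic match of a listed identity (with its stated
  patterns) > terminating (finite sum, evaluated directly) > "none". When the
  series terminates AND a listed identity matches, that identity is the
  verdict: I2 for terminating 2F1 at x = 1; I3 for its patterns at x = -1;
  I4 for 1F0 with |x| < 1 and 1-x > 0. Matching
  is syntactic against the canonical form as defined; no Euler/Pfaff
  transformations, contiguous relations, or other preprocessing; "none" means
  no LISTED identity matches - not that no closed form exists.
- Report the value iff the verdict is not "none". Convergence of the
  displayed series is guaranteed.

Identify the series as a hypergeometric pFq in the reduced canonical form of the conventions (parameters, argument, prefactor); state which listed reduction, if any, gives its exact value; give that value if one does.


Canonical form: C = -11/6 times 0F0 with upper {-}, lower {-}, x = -1. Verdict: the exponential series (I5) matches (the 0F0 exponential series at x = -1). Hence: (-11/6) * e^(-1).

First insight: with t_0 = -11/6, (1)_k (C = -11/6) is k! itself.
Step ratio: r(k) = (-1) * 1 / [(k+1)] ; factor over Q: parameters, x = (-1), and C = -11/6.


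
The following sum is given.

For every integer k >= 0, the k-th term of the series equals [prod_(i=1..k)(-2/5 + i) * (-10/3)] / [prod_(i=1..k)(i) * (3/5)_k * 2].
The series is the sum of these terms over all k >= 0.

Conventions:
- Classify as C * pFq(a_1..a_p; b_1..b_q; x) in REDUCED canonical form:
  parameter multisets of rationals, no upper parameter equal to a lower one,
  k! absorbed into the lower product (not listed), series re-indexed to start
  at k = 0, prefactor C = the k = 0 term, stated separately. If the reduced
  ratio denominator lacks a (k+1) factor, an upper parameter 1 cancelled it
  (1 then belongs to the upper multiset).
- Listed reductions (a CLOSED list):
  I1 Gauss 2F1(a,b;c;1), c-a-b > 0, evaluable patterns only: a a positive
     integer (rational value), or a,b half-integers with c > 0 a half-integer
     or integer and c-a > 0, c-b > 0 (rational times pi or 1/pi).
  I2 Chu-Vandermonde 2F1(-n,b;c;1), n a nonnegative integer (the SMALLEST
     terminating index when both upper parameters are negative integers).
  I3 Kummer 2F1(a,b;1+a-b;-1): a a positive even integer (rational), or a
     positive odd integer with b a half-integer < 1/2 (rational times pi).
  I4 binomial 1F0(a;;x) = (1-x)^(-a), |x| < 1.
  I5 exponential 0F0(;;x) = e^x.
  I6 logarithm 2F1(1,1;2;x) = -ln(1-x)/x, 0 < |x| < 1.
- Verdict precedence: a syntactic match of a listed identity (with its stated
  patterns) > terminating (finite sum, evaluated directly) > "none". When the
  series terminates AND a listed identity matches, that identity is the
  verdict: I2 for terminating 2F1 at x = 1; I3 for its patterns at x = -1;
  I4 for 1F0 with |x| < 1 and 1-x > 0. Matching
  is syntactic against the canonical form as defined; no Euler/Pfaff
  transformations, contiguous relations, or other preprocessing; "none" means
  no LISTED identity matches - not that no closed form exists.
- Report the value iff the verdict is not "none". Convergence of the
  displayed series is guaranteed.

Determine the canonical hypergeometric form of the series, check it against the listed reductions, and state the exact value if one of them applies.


At argument 1: a 0F0 with upper {-}, lower {-}, scaled by C = -5/3. Verdict (x = 1): the I5 exponential reduction applies (the 0F0 exponential series at x = 1). Value: (-5/3) * e^(1).

The tell: with t_0 = -5/3, the product of the first k integers (C = -5/3, x = 1) is k!.
Term ratio: r(k) = 1 * 1 / [(k+1)] - rational; roots negated = parameters, x = 1, C = -5/3.


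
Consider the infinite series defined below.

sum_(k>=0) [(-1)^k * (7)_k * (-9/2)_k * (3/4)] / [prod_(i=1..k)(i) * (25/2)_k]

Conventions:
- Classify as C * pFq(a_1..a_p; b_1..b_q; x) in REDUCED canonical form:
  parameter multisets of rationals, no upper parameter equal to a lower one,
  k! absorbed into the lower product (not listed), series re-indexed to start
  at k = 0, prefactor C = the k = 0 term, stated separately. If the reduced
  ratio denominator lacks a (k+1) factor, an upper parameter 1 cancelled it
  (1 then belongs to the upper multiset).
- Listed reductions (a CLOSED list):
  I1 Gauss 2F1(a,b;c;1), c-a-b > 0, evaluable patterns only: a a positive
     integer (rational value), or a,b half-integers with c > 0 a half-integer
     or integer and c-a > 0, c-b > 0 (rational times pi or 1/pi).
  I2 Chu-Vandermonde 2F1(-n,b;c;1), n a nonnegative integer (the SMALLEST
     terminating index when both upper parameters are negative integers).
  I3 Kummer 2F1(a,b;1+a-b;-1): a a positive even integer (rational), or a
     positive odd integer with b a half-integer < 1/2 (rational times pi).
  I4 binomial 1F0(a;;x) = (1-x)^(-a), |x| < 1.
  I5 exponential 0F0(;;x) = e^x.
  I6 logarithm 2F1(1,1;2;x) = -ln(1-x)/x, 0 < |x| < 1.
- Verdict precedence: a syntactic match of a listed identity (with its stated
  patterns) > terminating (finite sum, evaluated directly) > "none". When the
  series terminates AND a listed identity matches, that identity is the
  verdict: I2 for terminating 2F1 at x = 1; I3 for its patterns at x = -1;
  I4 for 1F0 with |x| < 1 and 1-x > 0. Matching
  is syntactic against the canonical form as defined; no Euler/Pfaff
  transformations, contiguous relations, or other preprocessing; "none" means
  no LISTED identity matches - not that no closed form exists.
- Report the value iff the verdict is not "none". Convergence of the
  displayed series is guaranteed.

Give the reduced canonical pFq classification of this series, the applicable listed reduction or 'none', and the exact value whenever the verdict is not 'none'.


Classification (C = 3/4): 2F1 with upper {-9/2, 7}, lower {25/2}, argument x = -1. Verdict: Kummer (I3) matches (x = -1; c = 25/2 equals 1+a-b for upper {-9/2, 7}: listed pattern). Value: (1003917915/536870912) * pi.

Key step: with t_0 = 3/4, the product of the first k integers (C = 3/4, x = -1) is k!.
Ratio: r(k) = (-1) * (k-9/2) (k+7) / [(k+25/2) (k+1)] - rational in k. x = (-1); t_0 = 3/4; negate the roots.


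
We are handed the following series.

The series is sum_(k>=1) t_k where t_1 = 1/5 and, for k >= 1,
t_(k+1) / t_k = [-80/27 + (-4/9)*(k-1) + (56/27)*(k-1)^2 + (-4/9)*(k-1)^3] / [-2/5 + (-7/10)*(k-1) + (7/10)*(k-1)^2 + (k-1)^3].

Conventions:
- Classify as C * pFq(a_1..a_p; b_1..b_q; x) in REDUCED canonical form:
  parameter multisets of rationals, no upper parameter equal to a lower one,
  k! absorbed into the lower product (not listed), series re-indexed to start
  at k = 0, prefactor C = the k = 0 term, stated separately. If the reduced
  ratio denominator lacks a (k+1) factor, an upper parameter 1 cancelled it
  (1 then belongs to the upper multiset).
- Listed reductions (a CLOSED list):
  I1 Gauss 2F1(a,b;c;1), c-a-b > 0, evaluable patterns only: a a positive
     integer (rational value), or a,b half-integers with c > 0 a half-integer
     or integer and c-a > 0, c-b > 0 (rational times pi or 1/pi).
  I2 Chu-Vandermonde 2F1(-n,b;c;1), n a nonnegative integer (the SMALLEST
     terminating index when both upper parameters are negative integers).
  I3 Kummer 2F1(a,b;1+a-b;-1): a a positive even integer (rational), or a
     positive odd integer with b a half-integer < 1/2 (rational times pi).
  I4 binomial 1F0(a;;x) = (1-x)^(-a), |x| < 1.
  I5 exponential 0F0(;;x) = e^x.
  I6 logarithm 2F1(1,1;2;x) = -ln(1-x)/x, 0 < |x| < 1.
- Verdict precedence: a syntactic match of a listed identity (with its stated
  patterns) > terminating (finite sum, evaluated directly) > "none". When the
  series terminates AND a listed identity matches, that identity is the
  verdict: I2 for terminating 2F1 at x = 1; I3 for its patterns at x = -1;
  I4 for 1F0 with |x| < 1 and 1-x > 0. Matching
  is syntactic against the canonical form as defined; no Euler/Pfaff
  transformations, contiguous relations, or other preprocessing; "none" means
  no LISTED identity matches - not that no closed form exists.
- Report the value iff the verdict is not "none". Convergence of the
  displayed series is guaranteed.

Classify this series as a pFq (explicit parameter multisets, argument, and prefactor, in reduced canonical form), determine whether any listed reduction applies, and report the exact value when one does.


Key observation: t_0 = 1/5 here, and roots of the ratio polynomials (prefactor 1/5) are the negated parameters.
Term ratio: r(k) = (-4/9) * (k-4) (k-5/3) (k+1) / [(k-4/5) (k+1/2) (k+1)] - poly over poly, x = (-4/9) from leading terms; C = 1/5 at k = 0.

At argument -4/9: a 3F2 with upper {-4, -5/3, 1}, lower {-4/5, 1/2}, scaled by C = 1/5. Verdict: terminating - no listed pattern fits, but -4 in the upper list cuts the series at k = 4; direct evaluation. Sum: -1948858529/613814355.
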